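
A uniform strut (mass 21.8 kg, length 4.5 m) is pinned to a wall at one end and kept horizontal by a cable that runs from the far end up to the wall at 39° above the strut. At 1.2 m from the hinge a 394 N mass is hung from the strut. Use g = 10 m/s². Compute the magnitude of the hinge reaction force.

|H| ≈ 478 N

Take torques about the hinge: T sin 39° · 4.5 = 21.8×10×2.25 + 394×1.2 = 963.3 N·m.
So T = 963.3 / (0.6293 × 4.5) = 340.16 N.
ΣF_x = 0: H_x = T cos 39° = 264.35 N.
ΣF_y = 0: H_y = (21.8×10 + 394) − T sin 39° = 612 − 214.07 = 397.93 N.
|H| = √(H_x² + H_y²) = √((264.35)² + (397.93)²) = 477.74 N.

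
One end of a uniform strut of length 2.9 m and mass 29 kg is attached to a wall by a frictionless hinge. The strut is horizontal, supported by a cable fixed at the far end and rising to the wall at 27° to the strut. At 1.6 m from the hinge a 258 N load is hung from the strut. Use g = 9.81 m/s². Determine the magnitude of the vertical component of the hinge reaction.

Take torques about the hinge: T sin 27° · 2.9 = 29×9.81×1.45 + 258×1.6 = 825.31 N·m.
So T = 825.31 / (0.4540 × 2.9) = 626.86 N.
ΣF_y = 0: H_y = (29×9.81 + 258) − T sin 27° = 542.49 − 284.59 = 257.9 N.

|H_y| ≈ 258 N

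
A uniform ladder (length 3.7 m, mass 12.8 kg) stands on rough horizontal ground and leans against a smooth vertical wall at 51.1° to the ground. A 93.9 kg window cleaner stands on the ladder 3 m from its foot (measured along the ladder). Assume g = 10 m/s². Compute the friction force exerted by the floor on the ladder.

Torques about the foot: N_wall · 3.7 sin 51.1° = 12.8×10×1.85 cos 51.1° + 93.9×10×3 cos 51.1° → N_wall = 665.97 N.
ΣF_x = 0: f_floor = N_wall = 665.97 N.

f ≈ 666 N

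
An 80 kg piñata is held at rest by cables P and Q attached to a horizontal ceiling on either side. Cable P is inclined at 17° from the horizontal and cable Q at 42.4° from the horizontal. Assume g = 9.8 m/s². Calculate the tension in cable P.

Weight W = 80 × 9.8 = 784 N acts straight down.
Horizontal: T_P cos 17° = T_Q cos 42.4°  →  T_Q = 1.295 T_P.
Vertical: T_P sin 17° + T_Q sin 42.4° = 784.
Substituting the horizontal relation into the vertical equation gives 1.166 T_P = 784, so T_P = 672.6 N.

T_P ≈ 673 N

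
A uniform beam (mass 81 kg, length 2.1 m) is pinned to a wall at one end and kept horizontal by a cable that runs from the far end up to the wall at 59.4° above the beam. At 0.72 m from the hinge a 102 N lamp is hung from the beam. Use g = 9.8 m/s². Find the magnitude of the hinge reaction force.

Take torques about the hinge: T sin 59.4° · 2.1 = 81×9.8×1.05 + 102×0.72 = 906.93 N·m.
So T = 906.93 / (0.8607 × 2.1) = 501.74 N.
ΣF_x = 0: H_x = T cos 59.4° = 255.41 N.
ΣF_y = 0: H_y = (81×9.8 + 102) − T sin 59.4° = 895.8 − 431.87 = 463.93 N.
|H| = √(H_x² + H_y²) = √((255.41)² + (463.93)²) = 529.59 N.

|H| ≈ 530 N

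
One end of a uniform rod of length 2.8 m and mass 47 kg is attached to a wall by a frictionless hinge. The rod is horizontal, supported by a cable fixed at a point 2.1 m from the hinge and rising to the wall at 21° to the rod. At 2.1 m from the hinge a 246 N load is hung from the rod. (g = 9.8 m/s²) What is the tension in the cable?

T ≈ 1540 N

Take torques about the hinge: T sin 21° · 2.1 = 47×9.8×1.4 + 246×2.1 = 1161.4 N·m.
So T = 1161.4 / (0.3584 × 2.1) = 1543.3 N.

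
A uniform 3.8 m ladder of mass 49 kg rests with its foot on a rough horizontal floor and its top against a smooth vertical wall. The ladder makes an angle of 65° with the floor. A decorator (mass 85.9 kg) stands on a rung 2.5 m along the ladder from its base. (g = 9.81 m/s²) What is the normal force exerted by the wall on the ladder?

N_wall ≈ 371 N

Torques about the foot: N_wall · 3.8 sin 65° = 49×9.81×1.9 cos 65° + 85.9×9.81×2.5 cos 65° → N_wall = 370.59 N.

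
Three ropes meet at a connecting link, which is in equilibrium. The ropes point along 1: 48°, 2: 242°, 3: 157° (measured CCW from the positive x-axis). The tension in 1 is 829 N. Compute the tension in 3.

Resolve: ΣF_x = 829 cos 48° + T_2 cos 242° + T_3 cos 157° = 0.
        ΣF_y = 829 sin 48° + T_2 sin 242° + T_3 sin 157° = 0.
The known terms sum to (554.7, 616.1) N, so -0.4695 T_2 − 0.9205 T_3 = -554.7 and -0.8829 T_2 + 0.3907 T_3 = -616.1.
Solving simultaneously: T_2 = 786.8 N, T_3 = 201.3 N.

T_3 ≈ 201 N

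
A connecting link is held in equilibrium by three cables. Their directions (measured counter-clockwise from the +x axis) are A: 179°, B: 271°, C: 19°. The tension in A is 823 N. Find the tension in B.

Resolve: ΣF_x = 823 cos 179° + T_B cos 271° + T_C cos 19° = 0.
        ΣF_y = 823 sin 179° + T_B sin 271° + T_C sin 19° = 0.
The known terms sum to (-822.9, 14.36) N, so 0.0175 T_B + 0.9455 T_C = 822.9 and -0.9998 T_B + 0.3256 T_C = -14.36.
Solving simultaneously: T_B = 296 N, T_C = 864.8 N.

T_B ≈ 296 N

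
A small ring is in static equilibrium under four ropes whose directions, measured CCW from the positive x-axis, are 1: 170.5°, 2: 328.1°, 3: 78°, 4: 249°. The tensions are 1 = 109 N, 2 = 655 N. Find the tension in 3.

Resolve: ΣF_x = 109 cos 170.5° + 655 cos 328.1° + T_3 cos 78° + T_4 cos 249° = 0.
        ΣF_y = 109 sin 170.5° + 655 sin 328.1° + T_3 sin 78° + T_4 sin 249° = 0.
The known terms sum to (448.6, -328.1) N, so 0.2079 T_3 − 0.3584 T_4 = -448.6 and 0.9781 T_3 − 0.9336 T_4 = 328.1.
Solving simultaneously: T_3 = 3429 N, T_4 = 3241 N.

T_3 ≈ 3430 N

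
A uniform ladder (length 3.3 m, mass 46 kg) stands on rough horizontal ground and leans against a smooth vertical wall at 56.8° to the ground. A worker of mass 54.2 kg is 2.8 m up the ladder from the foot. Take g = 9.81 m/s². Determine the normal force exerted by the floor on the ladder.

N_floor ≈ 983 N

ΣF_y = 0: N_floor = 46×9.81 + 54.2×9.81 = 982.96 N.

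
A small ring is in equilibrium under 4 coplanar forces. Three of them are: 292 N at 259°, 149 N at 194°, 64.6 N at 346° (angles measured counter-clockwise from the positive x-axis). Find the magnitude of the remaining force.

Sum the known components: ΣF_x = -137.6 N, ΣF_y = -338.3 N.
For equilibrium the remaining force must supply (−ΣF_x, −ΣF_y) = (137.6, 338.3) N.
Magnitude = √((137.6)² + (338.3)²) = 365.2 N; direction = atan2(338.3, 137.6) = 67.9°.

F ≈ 365 N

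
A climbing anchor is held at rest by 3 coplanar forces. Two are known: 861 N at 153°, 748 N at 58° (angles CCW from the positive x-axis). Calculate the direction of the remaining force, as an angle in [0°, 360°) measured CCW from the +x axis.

θ ≈ 290°

Sum the known components: ΣF_x = -370.8 N, ΣF_y = 1025 N.
For equilibrium the remaining force must supply (−ΣF_x, −ΣF_y) = (370.8, -1025) N.
Magnitude = √((370.8)² + (-1025)²) = 1090 N; direction = atan2(-1025, 370.8) = 289.9°.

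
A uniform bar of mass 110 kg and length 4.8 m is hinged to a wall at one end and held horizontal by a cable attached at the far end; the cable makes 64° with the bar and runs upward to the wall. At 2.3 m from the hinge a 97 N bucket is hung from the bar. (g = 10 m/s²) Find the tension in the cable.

T ≈ 664 N

Take torques about the hinge: T sin 64° · 4.8 = 110×10×2.4 + 97×2.3 = 2863.1 N·m.
So T = 2863.1 / (0.8988 × 4.8) = 663.64 N.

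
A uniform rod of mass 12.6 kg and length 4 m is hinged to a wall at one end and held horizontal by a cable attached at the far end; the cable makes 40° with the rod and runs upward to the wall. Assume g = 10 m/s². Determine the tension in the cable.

Take torques about the hinge: T sin 40° · 4 = 12.6×10×2 = 252 N·m.
So T = 252 / (0.6428 × 4) = 98.011 N.

T ≈ 98 N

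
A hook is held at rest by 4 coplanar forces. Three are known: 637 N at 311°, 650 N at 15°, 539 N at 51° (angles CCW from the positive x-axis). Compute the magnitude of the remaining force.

F ≈ 1390 N

Sum the known components: ΣF_x = 1385 N, ΣF_y = 106.4 N.
For equilibrium the remaining force must supply (−ΣF_x, −ΣF_y) = (-1385, -106.4) N.
Magnitude = √((-1385)² + (-106.4)²) = 1389 N; direction = atan2(-106.4, -1385) = 184.4°.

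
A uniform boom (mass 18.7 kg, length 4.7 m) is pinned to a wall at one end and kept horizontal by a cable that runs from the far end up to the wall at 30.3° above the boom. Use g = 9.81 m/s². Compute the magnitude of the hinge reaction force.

Take torques about the hinge: T sin 30.3° · 4.7 = 18.7×9.81×2.35 = 431.1 N·m.
So T = 431.1 / (0.5045 × 4.7) = 181.8 N.
ΣF_x = 0: H_x = T cos 30.3° = 156.97 N.
ΣF_y = 0: H_y = (18.7×9.81) − T sin 30.3° = 183.45 − 91.724 = 91.724 N.
|H| = √(H_x² + H_y²) = √((156.97)² + (91.724)²) = 181.8 N.

|H| ≈ 182 N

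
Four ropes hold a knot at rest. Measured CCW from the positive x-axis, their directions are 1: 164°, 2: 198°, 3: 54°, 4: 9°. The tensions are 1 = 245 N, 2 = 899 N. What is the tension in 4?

T_4 ≈ 1070 N

Resolve: ΣF_x = 245 cos 164° + 899 cos 198° + T_3 cos 54° + T_4 cos 9° = 0.
        ΣF_y = 245 sin 164° + 899 sin 198° + T_3 sin 54° + T_4 sin 9° = 0.
The known terms sum to (-1091, -210.3) N, so 0.5878 T_3 + 0.9877 T_4 = 1091 and 0.8090 T_3 + 0.1564 T_4 = 210.3.
Solving simultaneously: T_3 = 52.46 N, T_4 = 1073 N.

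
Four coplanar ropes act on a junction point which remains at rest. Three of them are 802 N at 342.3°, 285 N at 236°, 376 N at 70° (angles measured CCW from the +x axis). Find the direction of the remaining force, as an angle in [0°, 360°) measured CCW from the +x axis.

Sum the known components: ΣF_x = 733.3 N, ΣF_y = -126.8 N.
For equilibrium the remaining force must supply (−ΣF_x, −ΣF_y) = (-733.3, 126.8) N.
Magnitude = √((-733.3)² + (126.8)²) = 744.1 N; direction = atan2(126.8, -733.3) = 170.2°.

θ ≈ 170°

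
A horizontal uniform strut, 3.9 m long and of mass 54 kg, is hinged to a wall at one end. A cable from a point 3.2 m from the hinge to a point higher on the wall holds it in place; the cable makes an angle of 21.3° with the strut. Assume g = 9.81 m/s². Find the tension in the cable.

T ≈ 889 N

Take torques about the hinge: T sin 21.3° · 3.2 = 54×9.81×1.95 = 1033 N·m.
So T = 1033 / (0.3633 × 3.2) = 888.67 N.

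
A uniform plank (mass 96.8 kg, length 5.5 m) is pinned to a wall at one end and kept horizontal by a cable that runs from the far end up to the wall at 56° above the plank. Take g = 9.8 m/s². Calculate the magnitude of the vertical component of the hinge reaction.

|H_y| ≈ 474 N

Take torques about the hinge: T sin 56° · 5.5 = 96.8×9.8×2.75 = 2608.8 N·m.
So T = 2608.8 / (0.8290 × 5.5) = 572.13 N.
ΣF_y = 0: H_y = (96.8×9.8) − T sin 56° = 948.64 − 474.32 = 474.32 N.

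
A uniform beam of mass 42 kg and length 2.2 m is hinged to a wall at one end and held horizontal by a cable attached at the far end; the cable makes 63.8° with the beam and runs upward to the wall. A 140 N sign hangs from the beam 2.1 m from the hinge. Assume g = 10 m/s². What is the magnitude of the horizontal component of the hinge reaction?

Take torques about the hinge: T sin 63.8° · 2.2 = 42×10×1.1 + 140×2.1 = 756 N·m.
So T = 756 / (0.8973 × 2.2) = 382.98 N.
ΣF_x = 0: H_x = T cos 63.8° = 169.09 N.

H_x ≈ 169 N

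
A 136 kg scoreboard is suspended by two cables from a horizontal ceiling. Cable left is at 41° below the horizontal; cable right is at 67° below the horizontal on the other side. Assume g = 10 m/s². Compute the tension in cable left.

T_left ≈ 559 N

Weight W = 136 × 10 = 1360 N acts straight down.
Horizontal: T_left cos 41° = T_right cos 67°  →  T_right = 1.932 T_left.
Vertical: T_left sin 41° + T_right sin 67° = 1360.
Substituting the horizontal relation into the vertical equation gives 2.434 T_left = 1360, so T_left = 558.7 N.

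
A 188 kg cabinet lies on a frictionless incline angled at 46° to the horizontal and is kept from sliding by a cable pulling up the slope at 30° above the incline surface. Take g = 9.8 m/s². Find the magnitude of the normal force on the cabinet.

Take axes along and perpendicular to the incline. Weight components: W sin 46° = 1325 N down-slope, W cos 46° = 1280 N into the surface.
Along incline: T cos 30° = W sin 46° → T = 1530 N.
Perpendicular: N = W cos 46° − T sin 30° = 514.7 N.

N ≈ 515 N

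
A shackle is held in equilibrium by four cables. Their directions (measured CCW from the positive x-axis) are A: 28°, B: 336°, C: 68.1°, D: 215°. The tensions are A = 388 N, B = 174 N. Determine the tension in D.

T_D ≈ 776 N

Resolve: ΣF_x = 388 cos 28° + 174 cos 336° + T_C cos 68.1° + T_D cos 215° = 0.
        ΣF_y = 388 sin 28° + 174 sin 336° + T_C sin 68.1° + T_D sin 215° = 0.
The known terms sum to (501.5, 111.4) N, so 0.3730 T_C − 0.8192 T_D = -501.5 and 0.9278 T_C − 0.5736 T_D = -111.4.
Solving simultaneously: T_C = 359.7 N, T_D = 776.1 N.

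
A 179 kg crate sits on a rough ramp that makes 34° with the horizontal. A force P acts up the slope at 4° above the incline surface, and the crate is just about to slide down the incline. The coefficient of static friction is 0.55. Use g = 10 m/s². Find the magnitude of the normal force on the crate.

On the verge of sliding down the incline, friction equals μN and acts up the slope.
Perpendicular: N + P sin 4° = W cos 34° = 1484 N.
Along incline: P cos 4° + μN = W sin 34° with W sin 34° = 1001 N.
Solving the pair for P and N: P = 192.6 N, N = 1471 N (and f = μN = 808.8 N).

N ≈ 1470 N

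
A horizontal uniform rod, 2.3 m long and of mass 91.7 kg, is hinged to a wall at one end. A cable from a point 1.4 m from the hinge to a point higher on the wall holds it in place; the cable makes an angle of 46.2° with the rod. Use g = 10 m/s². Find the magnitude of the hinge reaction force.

|H| ≈ 741 N

Take torques about the hinge: T sin 46.2° · 1.4 = 91.7×10×1.15 = 1054.5 N·m.
So T = 1054.5 / (0.7218 × 1.4) = 1043.6 N.
ΣF_x = 0: H_x = T cos 46.2° = 722.34 N.
ΣF_y = 0: H_y = (91.7×10) − T sin 46.2° = 917 − 753.25 = 163.75 N.
|H| = √(H_x² + H_y²) = √((722.34)² + (163.75)²) = 740.67 N.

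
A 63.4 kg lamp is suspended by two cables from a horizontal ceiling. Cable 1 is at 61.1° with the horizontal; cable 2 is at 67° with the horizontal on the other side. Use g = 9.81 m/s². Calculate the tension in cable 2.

T_2 ≈ 382 N

Weight W = 63.4 × 9.81 = 622 N acts straight down.
Horizontal: T_1 cos 61.1° = T_2 cos 67°  →  T_1 = 0.8085 T_2.
Vertical: T_1 sin 61.1° + T_2 sin 67° = 622.
Substituting the horizontal relation into the vertical equation gives 1.628 T_2 = 622, so T_2 = 382 N.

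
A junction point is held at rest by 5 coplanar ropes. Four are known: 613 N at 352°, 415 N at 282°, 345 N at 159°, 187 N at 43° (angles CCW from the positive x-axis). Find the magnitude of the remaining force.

F ≈ 562 N

Sum the known components: ΣF_x = 508 N, ΣF_y = -240.1 N.
For equilibrium the remaining force must supply (−ΣF_x, −ΣF_y) = (-508, 240.1) N.
Magnitude = √((-508)² + (240.1)²) = 561.9 N; direction = atan2(240.1, -508) = 154.7°.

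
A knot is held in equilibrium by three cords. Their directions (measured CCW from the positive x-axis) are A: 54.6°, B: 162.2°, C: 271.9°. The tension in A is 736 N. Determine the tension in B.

Resolve: ΣF_x = 736 cos 54.6° + T_B cos 162.2° + T_C cos 271.9° = 0.
        ΣF_y = 736 sin 54.6° + T_B sin 162.2° + T_C sin 271.9° = 0.
The known terms sum to (426.4, 599.9) N, so -0.9521 T_B + 0.0332 T_C = -426.4 and 0.3057 T_B − 0.9995 T_C = -599.9.
Solving simultaneously: T_B = 473.7 N, T_C = 745.2 N.

T_B ≈ 474 N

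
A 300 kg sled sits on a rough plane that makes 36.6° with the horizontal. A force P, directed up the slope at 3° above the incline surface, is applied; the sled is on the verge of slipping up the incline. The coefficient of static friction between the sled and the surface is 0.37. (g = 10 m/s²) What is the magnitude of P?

On the verge of sliding up the incline, friction equals μN and acts down the slope.
Perpendicular: N + P sin 3° = W cos 36.6° = 2408 N.
Along incline: P cos 3° = W sin 36.6° + μN  with W sin 36.6° = 1789 N.
Solving the pair for P and N: P = 2632 N, N = 2271 N (and f = μN = 840.2 N).

P ≈ 2630 N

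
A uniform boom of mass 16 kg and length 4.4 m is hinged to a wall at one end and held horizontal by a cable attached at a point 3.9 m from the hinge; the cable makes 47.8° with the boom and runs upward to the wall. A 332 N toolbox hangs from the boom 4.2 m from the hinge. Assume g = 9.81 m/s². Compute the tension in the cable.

T ≈ 602 N

Take torques about the hinge: T sin 47.8° · 3.9 = 16×9.81×2.2 + 332×4.2 = 1739.7 N·m.
So T = 1739.7 / (0.7408 × 3.9) = 602.16 N.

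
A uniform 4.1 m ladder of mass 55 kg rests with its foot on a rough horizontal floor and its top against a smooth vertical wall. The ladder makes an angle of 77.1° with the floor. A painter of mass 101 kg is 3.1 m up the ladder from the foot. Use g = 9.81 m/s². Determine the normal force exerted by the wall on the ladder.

N_wall ≈ 233 N

Torques about the foot: N_wall · 4.1 sin 77.1° = 55×9.81×2.05 cos 77.1° + 101×9.81×3.1 cos 77.1° → N_wall = 233.36 N.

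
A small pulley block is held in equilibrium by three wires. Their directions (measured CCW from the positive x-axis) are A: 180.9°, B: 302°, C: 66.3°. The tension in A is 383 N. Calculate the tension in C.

Resolve: ΣF_x = 383 cos 180.9° + T_B cos 302° + T_C cos 66.3° = 0.
        ΣF_y = 383 sin 180.9° + T_B sin 302° + T_C sin 66.3° = 0.
The known terms sum to (-383, -6.016) N, so 0.5299 T_B + 0.4019 T_C = 383 and -0.8480 T_B + 0.9157 T_C = 6.016.
Solving simultaneously: T_B = 421.5 N, T_C = 397 N.

T_C ≈ 397 N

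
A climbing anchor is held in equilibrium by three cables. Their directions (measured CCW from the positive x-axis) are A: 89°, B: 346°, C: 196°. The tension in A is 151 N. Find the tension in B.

T_B ≈ 289 N

Resolve: ΣF_x = 151 cos 89° + T_B cos 346° + T_C cos 196° = 0.
        ΣF_y = 151 sin 89° + T_B sin 346° + T_C sin 196° = 0.
The known terms sum to (2.635, 151) N, so 0.9703 T_B − 0.9613 T_C = -2.635 and -0.2419 T_B − 0.2756 T_C = -151.
Solving simultaneously: T_B = 288.8 N, T_C = 294.3 N.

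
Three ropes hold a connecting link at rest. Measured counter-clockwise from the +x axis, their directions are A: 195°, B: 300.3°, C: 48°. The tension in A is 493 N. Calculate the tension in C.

T_C ≈ 499 N

Resolve: ΣF_x = 493 cos 195° + T_B cos 300.3° + T_C cos 48° = 0.
        ΣF_y = 493 sin 195° + T_B sin 300.3° + T_C sin 48° = 0.
The known terms sum to (-476.2, -127.6) N, so 0.5045 T_B + 0.6691 T_C = 476.2 and -0.8634 T_B + 0.7431 T_C = 127.6.
Solving simultaneously: T_B = 281.8 N, T_C = 499.2 N.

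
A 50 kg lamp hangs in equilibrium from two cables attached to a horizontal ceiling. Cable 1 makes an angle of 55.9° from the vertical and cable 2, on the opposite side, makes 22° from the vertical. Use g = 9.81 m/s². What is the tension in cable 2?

Angles from the horizontal: cable 1 is 90° − 55.9° = 34.1°, cable 2 is 90° − 22° = 68°.
Weight W = 50 × 9.81 = 490.5 N acts straight down.
Horizontal: T_1 cos 34.1° = T_2 cos 68°  →  T_1 = 0.4524 T_2.
Vertical: T_1 sin 34.1° + T_2 sin 68° = 490.5.
Substituting the horizontal relation into the vertical equation gives 1.181 T_2 = 490.5, so T_2 = 415.4 N.

T_2 ≈ 415 N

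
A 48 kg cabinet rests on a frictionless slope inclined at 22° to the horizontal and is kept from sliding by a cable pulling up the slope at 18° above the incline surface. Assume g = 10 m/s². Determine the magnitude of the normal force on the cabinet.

N ≈ 387 N

Take axes along and perpendicular to the incline. Weight components: W sin 22° = 179.8 N down-slope, W cos 22° = 445 N into the surface.
Along incline: T cos 18° = W sin 22° → T = 189.1 N.
Perpendicular: N = W cos 22° − T sin 18° = 386.6 N.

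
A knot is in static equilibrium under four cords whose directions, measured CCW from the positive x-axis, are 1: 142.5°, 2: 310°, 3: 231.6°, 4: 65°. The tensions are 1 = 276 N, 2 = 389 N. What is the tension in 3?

Resolve: ΣF_x = 276 cos 142.5° + 389 cos 310° + T_3 cos 231.6° + T_4 cos 65° = 0.
        ΣF_y = 276 sin 142.5° + 389 sin 310° + T_3 sin 231.6° + T_4 sin 65° = 0.
The known terms sum to (31.08, -130) N, so -0.6211 T_3 + 0.4226 T_4 = -31.08 and -0.7837 T_3 + 0.9063 T_4 = 130.
Solving simultaneously: T_3 = 358.6 N, T_4 = 453.5 N.

T_3 ≈ 359 N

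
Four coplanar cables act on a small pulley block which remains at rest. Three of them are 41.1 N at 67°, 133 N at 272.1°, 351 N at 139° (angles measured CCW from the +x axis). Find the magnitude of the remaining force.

F ≈ 279 N

Sum the known components: ΣF_x = -244 N, ΣF_y = 135.2 N.
For equilibrium the remaining force must supply (−ΣF_x, −ΣF_y) = (244, -135.2) N.
Magnitude = √((244)² + (-135.2)²) = 278.9 N; direction = atan2(-135.2, 244) = 331.0°.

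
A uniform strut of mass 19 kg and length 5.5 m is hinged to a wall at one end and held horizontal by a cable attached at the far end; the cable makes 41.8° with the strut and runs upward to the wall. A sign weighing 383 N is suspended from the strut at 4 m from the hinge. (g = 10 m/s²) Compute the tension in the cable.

T ≈ 560 N

Take torques about the hinge: T sin 41.8° · 5.5 = 19×10×2.75 + 383×4 = 2054.5 N·m.
So T = 2054.5 / (0.6665 × 5.5) = 560.43 N.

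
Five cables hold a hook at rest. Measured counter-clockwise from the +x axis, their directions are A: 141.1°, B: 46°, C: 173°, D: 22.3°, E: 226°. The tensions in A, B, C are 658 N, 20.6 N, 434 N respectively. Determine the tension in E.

Resolve: ΣF_x = 658 cos 141.1° + 20.6 cos 46° + 434 cos 173° + T_D cos 22.3° + T_E cos 226° = 0.
        ΣF_y = 658 sin 141.1° + 20.6 sin 46° + 434 sin 173° + T_D sin 22.3° + T_E sin 226° = 0.
The known terms sum to (-928.5, 480.9) N, so 0.9252 T_D − 0.6947 T_E = 928.5 and 0.3795 T_D − 0.7193 T_E = -480.9.
Solving simultaneously: T_D = 2493 N, T_E = 1984 N.

T_E ≈ 1980 N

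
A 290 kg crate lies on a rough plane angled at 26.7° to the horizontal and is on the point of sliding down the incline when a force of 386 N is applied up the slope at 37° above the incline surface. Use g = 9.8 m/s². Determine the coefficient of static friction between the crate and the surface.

μ ≈ 0.420

On the verge of sliding down the incline, friction is at its maximum μN and acts up the slope.
Perpendicular to incline: N = W cos 26.7° − P sin 37° = 2539 − 232.3 = 2307 N.
Along incline: P cos 37° + μN = W sin 26.7° → μ = (W sin 26.7° − P cos 37°) / N = 0.42.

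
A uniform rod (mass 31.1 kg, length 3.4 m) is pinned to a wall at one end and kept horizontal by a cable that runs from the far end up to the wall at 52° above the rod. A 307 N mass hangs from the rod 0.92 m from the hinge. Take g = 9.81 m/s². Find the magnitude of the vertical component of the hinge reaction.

|H_y| ≈ 376 N

Take torques about the hinge: T sin 52° · 3.4 = 31.1×9.81×1.7 + 307×0.92 = 801.09 N·m.
So T = 801.09 / (0.7880 × 3.4) = 299 N.
ΣF_y = 0: H_y = (31.1×9.81 + 307) − T sin 52° = 612.09 − 235.62 = 376.47 N.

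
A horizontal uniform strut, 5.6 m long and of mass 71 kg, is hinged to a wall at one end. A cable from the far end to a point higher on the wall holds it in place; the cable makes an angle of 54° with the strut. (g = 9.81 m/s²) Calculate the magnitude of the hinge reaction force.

|H| ≈ 430 N

Take torques about the hinge: T sin 54° · 5.6 = 71×9.81×2.8 = 1950.2 N·m.
So T = 1950.2 / (0.8090 × 5.6) = 430.47 N.
ΣF_x = 0: H_x = T cos 54° = 253.02 N.
ΣF_y = 0: H_y = (71×9.81) − T sin 54° = 696.51 − 348.25 = 348.25 N.
|H| = √(H_x² + H_y²) = √((253.02)² + (348.25)²) = 430.47 N.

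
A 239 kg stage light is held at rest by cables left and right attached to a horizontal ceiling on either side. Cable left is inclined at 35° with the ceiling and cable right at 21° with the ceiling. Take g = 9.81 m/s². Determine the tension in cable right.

T_right ≈ 2320 N

Weight W = 239 × 9.81 = 2345 N acts straight down.
Horizontal: T_left cos 35° = T_right cos 21°  →  T_left = 1.14 T_right.
Vertical: T_left sin 35° + T_right sin 21° = 2345.
Substituting the horizontal relation into the vertical equation gives 1.012 T_right = 2345, so T_right = 2317 N.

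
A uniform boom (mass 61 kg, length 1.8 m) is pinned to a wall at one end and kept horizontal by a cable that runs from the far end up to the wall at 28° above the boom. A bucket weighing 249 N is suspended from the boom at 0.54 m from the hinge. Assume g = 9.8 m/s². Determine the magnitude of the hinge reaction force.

|H| ≈ 847 N

Take torques about the hinge: T sin 28° · 1.8 = 61×9.8×0.9 + 249×0.54 = 672.48 N·m.
So T = 672.48 / (0.4695 × 1.8) = 795.79 N.
ΣF_x = 0: H_x = T cos 28° = 702.64 N.
ΣF_y = 0: H_y = (61×9.8 + 249) − T sin 28° = 846.8 − 373.6 = 473.2 N.
|H| = √(H_x² + H_y²) = √((702.64)² + (473.2)²) = 847.12 N.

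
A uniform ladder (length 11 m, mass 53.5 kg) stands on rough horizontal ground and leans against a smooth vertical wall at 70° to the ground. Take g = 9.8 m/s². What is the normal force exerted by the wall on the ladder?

N_wall ≈ 95.4 N

Torques about the foot: N_wall · 11 sin 70° = 53.5×9.8×5.5 cos 70° → N_wall = 95.415 N.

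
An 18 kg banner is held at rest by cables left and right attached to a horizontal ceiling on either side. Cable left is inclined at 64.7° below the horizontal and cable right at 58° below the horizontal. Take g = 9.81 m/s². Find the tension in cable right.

T_right ≈ 89.7 N

Weight W = 18 × 9.81 = 176.6 N acts straight down.
Horizontal: T_left cos 64.7° = T_right cos 58°  →  T_left = 1.24 T_right.
Vertical: T_left sin 64.7° + T_right sin 58° = 176.6.
Substituting the horizontal relation into the vertical equation gives 1.969 T_right = 176.6, so T_right = 89.68 N.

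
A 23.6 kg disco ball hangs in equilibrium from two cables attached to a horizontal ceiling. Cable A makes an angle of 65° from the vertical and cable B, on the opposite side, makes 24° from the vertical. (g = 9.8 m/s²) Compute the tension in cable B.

Angles from the horizontal: cable A is 90° − 65° = 25°, cable B is 90° − 24° = 66°.
Weight W = 23.6 × 9.8 = 231.3 N acts straight down.
Horizontal: T_A cos 25° = T_B cos 66°  →  T_A = 0.4488 T_B.
Vertical: T_A sin 25° + T_B sin 66° = 231.3.
Substituting the horizontal relation into the vertical equation gives 1.103 T_B = 231.3, so T_B = 209.6 N.

T_B ≈ 210 N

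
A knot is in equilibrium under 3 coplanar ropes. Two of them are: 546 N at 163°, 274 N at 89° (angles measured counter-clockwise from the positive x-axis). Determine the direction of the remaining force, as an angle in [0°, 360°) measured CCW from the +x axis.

θ ≈ 320°

Sum the known components: ΣF_x = -517.4 N, ΣF_y = 433.6 N.
For equilibrium the remaining force must supply (−ΣF_x, −ΣF_y) = (517.4, -433.6) N.
Magnitude = √((517.4)² + (-433.6)²) = 675 N; direction = atan2(-433.6, 517.4) = 320.0°.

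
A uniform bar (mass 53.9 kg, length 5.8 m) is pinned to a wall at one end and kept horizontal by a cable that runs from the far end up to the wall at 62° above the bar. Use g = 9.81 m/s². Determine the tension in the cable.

Take torques about the hinge: T sin 62° · 5.8 = 53.9×9.81×2.9 = 1533.4 N·m.
So T = 1533.4 / (0.8829 × 5.8) = 299.43 N.

T ≈ 299 N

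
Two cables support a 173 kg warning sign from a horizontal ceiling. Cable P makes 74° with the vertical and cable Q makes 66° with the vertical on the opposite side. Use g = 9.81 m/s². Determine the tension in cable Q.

Angles from the horizontal: cable P is 90° − 74° = 16°, cable Q is 90° − 66° = 24°.
Weight W = 173 × 9.81 = 1697 N acts straight down.
Horizontal: T_P cos 16° = T_Q cos 24°  →  T_P = 0.9504 T_Q.
Vertical: T_P sin 16° + T_Q sin 24° = 1697.
Substituting the horizontal relation into the vertical equation gives 0.6687 T_Q = 1697, so T_Q = 2538 N.

T_Q ≈ 2540 N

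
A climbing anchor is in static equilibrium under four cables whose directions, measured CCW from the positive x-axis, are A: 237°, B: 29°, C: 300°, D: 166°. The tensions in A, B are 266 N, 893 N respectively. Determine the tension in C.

Resolve: ΣF_x = 266 cos 237° + 893 cos 29° + T_C cos 300° + T_D cos 166° = 0.
        ΣF_y = 266 sin 237° + 893 sin 29° + T_C sin 300° + T_D sin 166° = 0.
The known terms sum to (636.2, 209.8) N, so 0.5000 T_C − 0.9703 T_D = -636.2 and -0.8660 T_C + 0.2419 T_D = -209.8.
Solving simultaneously: T_C = 497 N, T_D = 911.7 N.

T_C ≈ 497 N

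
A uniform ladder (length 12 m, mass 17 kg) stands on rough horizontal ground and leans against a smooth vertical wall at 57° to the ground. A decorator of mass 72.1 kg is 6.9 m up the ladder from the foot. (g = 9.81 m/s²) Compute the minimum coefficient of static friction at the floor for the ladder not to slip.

ΣF_y = 0: N_floor = 17×9.81 + 72.1×9.81 = 874.07 N.
Torques about the foot: N_wall · 12 sin 57° = 17×9.81×6 cos 57° + 72.1×9.81×6.9 cos 57° → N_wall = 318.26 N.
ΣF_x = 0: f_floor = N_wall = 318.26 N.
μ_min = f_floor / N_floor = 318.26 / 874.07 = 0.3641.

μ_min ≈ 0.364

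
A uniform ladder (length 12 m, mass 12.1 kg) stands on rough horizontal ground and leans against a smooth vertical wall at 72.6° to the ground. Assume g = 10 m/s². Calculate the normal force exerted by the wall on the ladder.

Torques about the foot: N_wall · 12 sin 72.6° = 12.1×10×6 cos 72.6° → N_wall = 18.96 N.

N_wall ≈ 19 N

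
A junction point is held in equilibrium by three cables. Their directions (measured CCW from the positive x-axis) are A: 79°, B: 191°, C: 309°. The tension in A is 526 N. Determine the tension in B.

T_B ≈ 456 N

Resolve: ΣF_x = 526 cos 79° + T_B cos 191° + T_C cos 309° = 0.
        ΣF_y = 526 sin 79° + T_B sin 191° + T_C sin 309° = 0.
The known terms sum to (100.4, 516.3) N, so -0.9816 T_B + 0.6293 T_C = -100.4 and -0.1908 T_B − 0.7771 T_C = -516.3.
Solving simultaneously: T_B = 456.4 N, T_C = 552.4 N.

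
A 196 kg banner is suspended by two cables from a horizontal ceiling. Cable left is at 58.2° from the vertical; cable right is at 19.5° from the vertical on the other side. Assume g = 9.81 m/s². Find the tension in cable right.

Angles from the horizontal: cable left is 90° − 58.2° = 31.8°, cable right is 90° − 19.5° = 70.5°.
Weight W = 196 × 9.81 = 1923 N acts straight down.
Horizontal: T_left cos 31.8° = T_right cos 70.5°  →  T_left = 0.3928 T_right.
Vertical: T_left sin 31.8° + T_right sin 70.5° = 1923.
Substituting the horizontal relation into the vertical equation gives 1.15 T_right = 1923, so T_right = 1673 N.

T_right ≈ 1670 N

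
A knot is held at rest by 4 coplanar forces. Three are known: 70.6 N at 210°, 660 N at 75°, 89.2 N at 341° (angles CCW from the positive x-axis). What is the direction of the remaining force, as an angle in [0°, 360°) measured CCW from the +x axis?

θ ≈ 251°

Sum the known components: ΣF_x = 194 N, ΣF_y = 573.2 N.
For equilibrium the remaining force must supply (−ΣF_x, −ΣF_y) = (-194, -573.2) N.
Magnitude = √((-194)² + (-573.2)²) = 605.1 N; direction = atan2(-573.2, -194) = 251.3°.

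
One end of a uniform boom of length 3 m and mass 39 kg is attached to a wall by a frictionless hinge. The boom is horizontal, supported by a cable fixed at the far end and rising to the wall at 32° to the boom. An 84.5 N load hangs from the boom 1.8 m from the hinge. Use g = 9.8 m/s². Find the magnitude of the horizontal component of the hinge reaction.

Take torques about the hinge: T sin 32° · 3 = 39×9.8×1.5 + 84.5×1.8 = 725.4 N·m.
So T = 725.4 / (0.5299 × 3) = 456.3 N.
ΣF_x = 0: H_x = T cos 32° = 386.96 N.

H_x ≈ 387 N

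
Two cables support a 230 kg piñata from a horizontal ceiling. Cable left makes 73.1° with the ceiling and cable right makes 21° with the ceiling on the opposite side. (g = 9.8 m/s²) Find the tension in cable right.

T_right ≈ 657 N

Weight W = 230 × 9.8 = 2254 N acts straight down.
Horizontal: T_left cos 73.1° = T_right cos 21°  →  T_left = 3.211 T_right.
Vertical: T_left sin 73.1° + T_right sin 21° = 2254.
Substituting the horizontal relation into the vertical equation gives 3.431 T_right = 2254, so T_right = 656.9 N.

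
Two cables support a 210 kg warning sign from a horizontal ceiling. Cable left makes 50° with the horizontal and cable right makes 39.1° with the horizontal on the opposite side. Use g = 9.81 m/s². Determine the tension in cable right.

Weight W = 210 × 9.81 = 2060 N acts straight down.
Horizontal: T_left cos 50° = T_right cos 39.1°  →  T_left = 1.207 T_right.
Vertical: T_left sin 50° + T_right sin 39.1° = 2060.
Substituting the horizontal relation into the vertical equation gives 1.556 T_right = 2060, so T_right = 1324 N.

T_right ≈ 1320 N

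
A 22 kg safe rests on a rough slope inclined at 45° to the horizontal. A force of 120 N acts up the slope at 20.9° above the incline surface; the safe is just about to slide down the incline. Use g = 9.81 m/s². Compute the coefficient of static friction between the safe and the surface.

μ ≈ 0.369

On the verge of sliding down the incline, friction is at its maximum μN and acts up the slope.
Perpendicular to incline: N = W cos 45° − P sin 20.9° = 152.6 − 42.81 = 109.8 N.
Along incline: P cos 20.9° + μN = W sin 45° → μ = (W sin 45° − P cos 20.9°) / N = 0.3689.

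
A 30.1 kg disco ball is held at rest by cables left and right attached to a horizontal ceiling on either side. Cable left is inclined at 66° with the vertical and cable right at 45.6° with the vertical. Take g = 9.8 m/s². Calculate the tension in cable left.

T_left ≈ 227 N

Angles from the horizontal: cable left is 90° − 66° = 24°, cable right is 90° − 45.6° = 44.4°.
Weight W = 30.1 × 9.8 = 295 N acts straight down.
Horizontal: T_left cos 24° = T_right cos 44.4°  →  T_right = 1.279 T_left.
Vertical: T_left sin 24° + T_right sin 44.4° = 295.
Substituting the horizontal relation into the vertical equation gives 1.301 T_left = 295, so T_left = 226.7 N.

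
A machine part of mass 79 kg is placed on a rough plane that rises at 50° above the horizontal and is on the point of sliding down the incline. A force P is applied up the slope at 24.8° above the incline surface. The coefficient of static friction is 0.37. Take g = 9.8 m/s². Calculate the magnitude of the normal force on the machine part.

On the verge of sliding down the incline, friction equals μN and acts up the slope.
Perpendicular: N + P sin 24.8° = W cos 50° = 497.6 N.
Along incline: P cos 24.8° + μN = W sin 50° with W sin 50° = 593.1 N.
Solving the pair for P and N: P = 543.4 N, N = 269.7 N (and f = μN = 99.8 N).

N ≈ 270 N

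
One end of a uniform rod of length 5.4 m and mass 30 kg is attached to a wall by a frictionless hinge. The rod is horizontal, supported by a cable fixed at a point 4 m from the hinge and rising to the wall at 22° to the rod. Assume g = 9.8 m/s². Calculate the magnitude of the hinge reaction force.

Take torques about the hinge: T sin 22° · 4 = 30×9.8×2.7 = 793.8 N·m.
So T = 793.8 / (0.3746 × 4) = 529.76 N.
ΣF_x = 0: H_x = T cos 22° = 491.18 N.
ΣF_y = 0: H_y = (30×9.8) − T sin 22° = 294 − 198.45 = 95.55 N.
|H| = √(H_x² + H_y²) = √((491.18)² + (95.55)²) = 500.39 N.

|H| ≈ 500 N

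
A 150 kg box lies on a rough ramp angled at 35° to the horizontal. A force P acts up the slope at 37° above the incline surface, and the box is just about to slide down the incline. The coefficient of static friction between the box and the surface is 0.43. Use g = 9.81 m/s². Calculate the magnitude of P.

On the verge of sliding down the incline, friction equals μN and acts up the slope.
Perpendicular: N + P sin 37° = W cos 35° = 1205 N.
Along incline: P cos 37° + μN = W sin 35° with W sin 35° = 844 N.
Solving the pair for P and N: P = 603.3 N, N = 842.3 N (and f = μN = 362.2 N).

P ≈ 603 N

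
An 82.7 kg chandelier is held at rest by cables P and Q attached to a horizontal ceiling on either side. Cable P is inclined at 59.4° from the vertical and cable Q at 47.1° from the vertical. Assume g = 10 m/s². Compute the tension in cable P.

Angles from the horizontal: cable P is 90° − 59.4° = 30.6°, cable Q is 90° − 47.1° = 42.9°.
Weight W = 82.7 × 10 = 827 N acts straight down.
Horizontal: T_P cos 30.6° = T_Q cos 42.9°  →  T_Q = 1.175 T_P.
Vertical: T_P sin 30.6° + T_Q sin 42.9° = 827.
Substituting the horizontal relation into the vertical equation gives 1.309 T_P = 827, so T_P = 631.8 N.

T_P ≈ 632 N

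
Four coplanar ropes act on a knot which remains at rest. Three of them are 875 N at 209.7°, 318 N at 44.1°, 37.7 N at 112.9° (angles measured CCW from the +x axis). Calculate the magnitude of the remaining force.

F ≈ 574 N

Sum the known components: ΣF_x = -546.4 N, ΣF_y = -177.5 N.
For equilibrium the remaining force must supply (−ΣF_x, −ΣF_y) = (546.4, 177.5) N.
Magnitude = √((546.4)² + (177.5)²) = 574.5 N; direction = atan2(177.5, 546.4) = 18.0°.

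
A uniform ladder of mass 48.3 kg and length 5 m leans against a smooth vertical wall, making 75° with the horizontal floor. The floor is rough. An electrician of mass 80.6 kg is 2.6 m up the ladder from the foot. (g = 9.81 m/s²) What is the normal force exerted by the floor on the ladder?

ΣF_y = 0: N_floor = 48.3×9.81 + 80.6×9.81 = 1264.5 N.

N_floor ≈ 1260 N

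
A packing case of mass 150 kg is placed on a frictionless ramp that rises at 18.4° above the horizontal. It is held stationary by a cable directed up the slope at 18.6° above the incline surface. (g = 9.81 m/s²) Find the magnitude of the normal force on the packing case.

N ≈ 1240 N

Take axes along and perpendicular to the incline. Weight components: W sin 18.4° = 464.5 N down-slope, W cos 18.4° = 1396 N into the surface.
Along incline: T cos 18.6° = W sin 18.4° → T = 490.1 N.
Perpendicular: N = W cos 18.4° − T sin 18.6° = 1240 N.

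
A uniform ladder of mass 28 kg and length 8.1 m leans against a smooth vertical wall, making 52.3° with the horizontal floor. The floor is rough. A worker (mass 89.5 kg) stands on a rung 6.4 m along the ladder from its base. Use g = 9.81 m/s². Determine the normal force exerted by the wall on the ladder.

N_wall ≈ 642 N

Torques about the foot: N_wall · 8.1 sin 52.3° = 28×9.81×4.05 cos 52.3° + 89.5×9.81×6.4 cos 52.3° → N_wall = 642.32 N.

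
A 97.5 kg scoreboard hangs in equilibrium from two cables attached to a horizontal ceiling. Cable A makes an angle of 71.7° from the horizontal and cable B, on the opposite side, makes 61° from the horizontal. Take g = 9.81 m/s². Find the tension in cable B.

Weight W = 97.5 × 9.81 = 956.5 N acts straight down.
Horizontal: T_A cos 71.7° = T_B cos 61°  →  T_A = 1.544 T_B.
Vertical: T_A sin 71.7° + T_B sin 61° = 956.5.
Substituting the horizontal relation into the vertical equation gives 2.341 T_B = 956.5, so T_B = 408.7 N.

T_B ≈ 409 N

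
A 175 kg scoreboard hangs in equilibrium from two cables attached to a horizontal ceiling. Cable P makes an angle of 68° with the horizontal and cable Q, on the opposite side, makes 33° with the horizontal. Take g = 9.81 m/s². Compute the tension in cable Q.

T_Q ≈ 655 N

Weight W = 175 × 9.81 = 1717 N acts straight down.
Horizontal: T_P cos 68° = T_Q cos 33°  →  T_P = 2.239 T_Q.
Vertical: T_P sin 68° + T_Q sin 33° = 1717.
Substituting the horizontal relation into the vertical equation gives 2.62 T_Q = 1717, so T_Q = 655.1 N.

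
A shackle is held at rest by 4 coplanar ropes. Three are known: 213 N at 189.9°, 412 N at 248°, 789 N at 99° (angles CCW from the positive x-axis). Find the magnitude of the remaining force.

F ≈ 606 N

Sum the known components: ΣF_x = -487.6 N, ΣF_y = 360.7 N.
For equilibrium the remaining force must supply (−ΣF_x, −ΣF_y) = (487.6, -360.7) N.
Magnitude = √((487.6)² + (-360.7)²) = 606.5 N; direction = atan2(-360.7, 487.6) = 323.5°.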